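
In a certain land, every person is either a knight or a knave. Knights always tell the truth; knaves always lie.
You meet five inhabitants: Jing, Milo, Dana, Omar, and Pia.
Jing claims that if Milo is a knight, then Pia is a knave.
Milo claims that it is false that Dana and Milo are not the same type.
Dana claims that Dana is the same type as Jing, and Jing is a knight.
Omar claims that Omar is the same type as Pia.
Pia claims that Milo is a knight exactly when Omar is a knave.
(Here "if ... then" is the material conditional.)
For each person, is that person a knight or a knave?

Suppose Jing is a knave. Then Jing's statement "if Milo is a knight, then Pia is a knave" would have to be false. Checking the 16 ways to assign the others, none is consistent with every speaker.
(For instance, with Milo=knave, Dana=knight, Omar=knight, Pia=knight, Jing's claim "if Milo is a knight, then Pia is a knave" comes out true where it would need to be false.)
So Jing must be a knight, making "if Milo is a knight, then Pia is a knave" true. Taking Jing=knight, Milo=knave, Dana=knight, Omar=knight, Pia=knight, each remaining statement checks out:
  Milo (knave): "it is false that Dana and Milo are not the same type" — false. ✓
  Dana (knight): "Dana is the same type as Jing, and Jing is a knight" — true. ✓
  Omar (knight): "Omar is the same type as Pia" — true. ✓
  Pia (knight): "Milo is a knight exactly when Omar is a knave" — true. ✓
This is the unique consistent assignment.

Jing is a knight, Milo is a knave, Dana is a knight, Omar is a knight, and Pia is a knight.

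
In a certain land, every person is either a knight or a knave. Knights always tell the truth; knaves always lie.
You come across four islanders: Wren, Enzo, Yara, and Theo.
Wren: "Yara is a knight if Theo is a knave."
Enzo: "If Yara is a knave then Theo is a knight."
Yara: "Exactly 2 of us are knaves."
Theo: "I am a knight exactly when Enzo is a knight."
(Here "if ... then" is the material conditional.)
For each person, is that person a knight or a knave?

Wren is a knight, Enzo is a knight, Yara is a knave, and Theo is a knight.

Suppose Wren is a knave. Then Wren's statement "Yara is a knight if Theo is a knave" would have to be false. Checking the 8 ways to assign the others, none is consistent with every speaker.
(For instance, with Enzo=knight, Yara=knave, Theo=knight, Wren's claim "Yara is a knight if Theo is a knave" comes out true where it would need to be false.)
So Wren must be a knight, making "Yara is a knight if Theo is a knave" true. Taking Wren=knight, Enzo=knight, Yara=knave, Theo=knight, each remaining statement checks out:
  Enzo (knight): "if Yara is a knave then Theo is a knight" — true. ✓
  Yara (knave): "exactly 2 of us are knaves" — false. ✓
  Theo (knight): "I am a knight exactly when Enzo is a knight" — true. ✓
This is the unique consistent assignment.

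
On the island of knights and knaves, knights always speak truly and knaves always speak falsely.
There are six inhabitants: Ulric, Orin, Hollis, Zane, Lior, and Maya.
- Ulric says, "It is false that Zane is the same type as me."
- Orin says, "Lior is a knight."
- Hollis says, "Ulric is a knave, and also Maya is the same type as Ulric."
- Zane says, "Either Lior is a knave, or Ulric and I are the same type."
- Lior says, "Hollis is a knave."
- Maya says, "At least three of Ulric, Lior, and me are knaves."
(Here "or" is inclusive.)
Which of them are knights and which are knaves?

Ulric is a knight, Orin is a knight, Hollis is a knave, Zane is a knave, Lior is a knight, and Maya is a knave.

Ulric is a knight; "it is false that Zane is the same type as me" is True, as required.
Since Orin is a knight, "Lior is a knight" needs to be True, which holds.
Hollis (knave): "Ulric is a knave, and also Maya is the same type as Ulric" — False. ✓
Zane is a knave, and the claim "either Lior is a knave, or Ulric and I are the same type" is indeed False.
Lior is a knight, and the claim "Hollis is a knave" is indeed True.
As a knave, Maya's statement "at least three of Ulric, Lior, and me are knaves" should be False; it is.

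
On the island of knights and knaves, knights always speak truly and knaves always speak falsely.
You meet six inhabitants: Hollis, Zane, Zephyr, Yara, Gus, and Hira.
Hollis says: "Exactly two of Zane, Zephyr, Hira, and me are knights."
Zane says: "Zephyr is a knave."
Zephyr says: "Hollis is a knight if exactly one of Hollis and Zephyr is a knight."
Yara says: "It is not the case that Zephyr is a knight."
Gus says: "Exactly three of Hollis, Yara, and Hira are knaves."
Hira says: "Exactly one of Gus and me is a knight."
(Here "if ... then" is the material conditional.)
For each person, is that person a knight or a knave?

Hollis is a knight, Zane is a knave, Zephyr is a knight, Yara is a knave, Gus is a knave, and Hira is a knave.

Hollis (knight): "exactly two of Zane, Zephyr, Hira, and me are knights" — True. ✓
Zane is a knave, and the claim "Zephyr is a knave" is indeed false.
Zephyr is a knight; "Hollis is a knight if exactly one of Hollis and Zephyr is a knight" is True, as required.
As a knave, Yara's statement "it is not the case that Zephyr is a knight" should be false; it is.
Gus is a knave, and the claim "exactly three of Hollis, Yara, and Hira are knaves" is indeed false.
Hira is a knave, and the claim "exactly one of Gus and me is a knight" is indeed false.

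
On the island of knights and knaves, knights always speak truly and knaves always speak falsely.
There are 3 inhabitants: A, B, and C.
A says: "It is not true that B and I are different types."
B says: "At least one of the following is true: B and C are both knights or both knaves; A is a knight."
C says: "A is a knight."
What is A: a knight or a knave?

A is a knight.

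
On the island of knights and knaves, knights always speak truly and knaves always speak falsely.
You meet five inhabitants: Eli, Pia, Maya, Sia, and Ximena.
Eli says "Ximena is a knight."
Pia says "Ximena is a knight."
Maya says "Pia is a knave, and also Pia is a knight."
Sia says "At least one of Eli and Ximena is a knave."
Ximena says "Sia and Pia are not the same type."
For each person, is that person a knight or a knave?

Eli is a knight, Pia is a knight, Maya is a knave, Sia is a knave, and Ximena is a knight.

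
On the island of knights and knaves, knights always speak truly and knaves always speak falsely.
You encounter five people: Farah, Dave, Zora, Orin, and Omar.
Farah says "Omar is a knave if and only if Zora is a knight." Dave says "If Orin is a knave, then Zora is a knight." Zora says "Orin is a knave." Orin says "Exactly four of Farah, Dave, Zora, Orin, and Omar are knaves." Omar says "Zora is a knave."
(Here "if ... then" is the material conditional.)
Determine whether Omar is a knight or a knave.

Omar is a knave.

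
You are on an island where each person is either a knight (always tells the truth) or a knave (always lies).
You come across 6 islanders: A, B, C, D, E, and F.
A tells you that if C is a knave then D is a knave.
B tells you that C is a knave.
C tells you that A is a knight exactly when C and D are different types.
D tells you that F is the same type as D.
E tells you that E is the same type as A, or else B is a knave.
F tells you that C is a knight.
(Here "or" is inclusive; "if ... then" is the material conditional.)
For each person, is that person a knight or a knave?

As a knight, A's statement "if C is a knave then D is a knave" should be True; it is.
B is a knave; "C is a knave" is false, as required.
As a knight, C's statement "A is a knight exactly when C and D are different types" should be True; it is.
D (knave): "F is the same type as D" — false. ✓
Since E is a knight, "E is the same type as A, or else B is a knave" needs to be True, which holds.
As a knight, F's statement "C is a knight" should be True; it is.

Knights: A, C, E, and F. Knaves: B and D.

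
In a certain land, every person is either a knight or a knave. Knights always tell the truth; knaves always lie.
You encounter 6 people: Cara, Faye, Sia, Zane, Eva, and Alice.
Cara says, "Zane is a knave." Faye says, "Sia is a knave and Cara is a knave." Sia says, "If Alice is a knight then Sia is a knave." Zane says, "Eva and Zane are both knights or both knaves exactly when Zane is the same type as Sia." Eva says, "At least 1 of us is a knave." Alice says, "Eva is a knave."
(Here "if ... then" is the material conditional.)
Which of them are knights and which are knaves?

Cara is a knave, Faye is a knave, Sia is a knight, Zane is a knight, Eva is a knight, and Alice is a knave.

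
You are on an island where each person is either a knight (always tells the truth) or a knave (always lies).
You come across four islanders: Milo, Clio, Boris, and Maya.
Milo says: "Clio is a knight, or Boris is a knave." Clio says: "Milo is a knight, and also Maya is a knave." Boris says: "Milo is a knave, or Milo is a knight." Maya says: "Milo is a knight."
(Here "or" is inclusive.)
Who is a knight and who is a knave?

Suppose Milo is a knight. Then Milo's statement "Clio is a knight, or Boris is a knave" would have to be true. Checking the 8 ways to assign the others, none is consistent with every speaker.
(For instance, with Clio=knave, Boris=knight, Maya=knave, Milo's claim "Clio is a knight, or Boris is a knave" comes out false where it would need to be true.)
So Milo must be a knave, making "Clio is a knight, or Boris is a knave" false. Taking Milo=knave, Clio=knave, Boris=knight, Maya=knave, each remaining statement checks out:
  Clio (knave): "Milo is a knight, and also Maya is a knave" — false. ✓
  Boris (knight): "Milo is a knave, or Milo is a knight" — true. ✓
  Maya (knave): "Milo is a knight" — false. ✓
This is the unique consistent assignment.

Knights: Boris. Knaves: Milo, Clio, and Maya.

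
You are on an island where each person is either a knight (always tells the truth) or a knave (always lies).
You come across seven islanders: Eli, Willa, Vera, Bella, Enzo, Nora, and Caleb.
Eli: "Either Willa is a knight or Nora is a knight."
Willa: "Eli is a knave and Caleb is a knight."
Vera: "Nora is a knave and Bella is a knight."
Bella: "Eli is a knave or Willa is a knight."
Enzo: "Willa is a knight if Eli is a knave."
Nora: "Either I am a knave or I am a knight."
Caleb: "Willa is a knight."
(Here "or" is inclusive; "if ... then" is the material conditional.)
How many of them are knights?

3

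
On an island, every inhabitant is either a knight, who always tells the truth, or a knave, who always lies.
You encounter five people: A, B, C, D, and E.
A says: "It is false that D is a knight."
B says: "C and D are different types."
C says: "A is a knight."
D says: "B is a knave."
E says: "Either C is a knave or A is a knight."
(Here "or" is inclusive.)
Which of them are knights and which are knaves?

A is a knight, B is a knight, C is a knight, D is a knave, and E is a knight.

Since A is a knight, "it is false that D is a knight" needs to be true, which holds.
Since B is a knight, "C and D are different types" needs to be true, which holds.
C is a knight; "A is a knight" is true, as required.
As a knave, D's statement "B is a knave" should be false; it is.
E (knight): "either C is a knave or A is a knight" — true. ✓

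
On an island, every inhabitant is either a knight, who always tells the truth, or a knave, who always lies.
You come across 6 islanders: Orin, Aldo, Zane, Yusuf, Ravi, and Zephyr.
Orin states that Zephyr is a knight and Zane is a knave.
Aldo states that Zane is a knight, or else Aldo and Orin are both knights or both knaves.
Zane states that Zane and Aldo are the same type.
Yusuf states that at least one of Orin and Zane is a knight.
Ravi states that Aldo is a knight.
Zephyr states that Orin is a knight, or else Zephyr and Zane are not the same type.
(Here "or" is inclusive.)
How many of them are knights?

5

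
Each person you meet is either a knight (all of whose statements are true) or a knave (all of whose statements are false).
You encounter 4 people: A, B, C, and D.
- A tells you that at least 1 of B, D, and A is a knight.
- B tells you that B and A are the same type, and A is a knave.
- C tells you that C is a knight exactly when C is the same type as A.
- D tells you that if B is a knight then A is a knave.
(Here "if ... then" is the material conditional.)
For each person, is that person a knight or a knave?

A (knight): "at least 1 of B, D, and A is a knight" — True. ✓
Since B is a knave, "B and A are the same type, and A is a knave" needs to be False, which holds.
C is a knight, so "C is a knight exactly when C is the same type as A" must be True — and it is.
D (knight): "if B is a knight then A is a knave" — True. ✓

A is a knight, B is a knave, C is a knight, and D is a knight.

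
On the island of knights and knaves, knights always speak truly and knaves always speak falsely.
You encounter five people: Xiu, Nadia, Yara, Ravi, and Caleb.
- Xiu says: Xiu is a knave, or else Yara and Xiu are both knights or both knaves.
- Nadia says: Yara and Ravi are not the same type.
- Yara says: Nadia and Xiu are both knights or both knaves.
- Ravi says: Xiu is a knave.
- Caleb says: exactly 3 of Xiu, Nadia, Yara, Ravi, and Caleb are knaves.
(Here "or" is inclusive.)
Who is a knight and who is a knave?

Xiu is a knight, Nadia is a knight, Yara is a knight, Ravi is a knave, and Caleb is a knave.

Xiu is a knight; "Xiu is a knave, or else Yara and Xiu are both knights or both knaves" is true, as required.
As a knight, Nadia's statement "Yara and Ravi are not the same type" should be true; it is.
Yara is a knight, so "Nadia and Xiu are both knights or both knaves" must be true — and it is.
Since Ravi is a knave, "Xiu is a knave" needs to be false, which holds.
Caleb (knave): "exactly 3 of Xiu, Nadia, Yara, Ravi, and Caleb are knaves" — false. ✓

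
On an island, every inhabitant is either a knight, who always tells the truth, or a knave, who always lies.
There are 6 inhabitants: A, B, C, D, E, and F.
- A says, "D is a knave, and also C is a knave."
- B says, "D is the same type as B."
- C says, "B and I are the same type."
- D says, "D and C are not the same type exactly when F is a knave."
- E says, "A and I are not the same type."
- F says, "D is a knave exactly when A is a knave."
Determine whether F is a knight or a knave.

F is a knave.

Consistent assignments: {A=knave, B=knight, C=knave, D=knight, E=knight, F=knave}; {A=knave, B=knight, C=knave, D=knight, E=knave, F=knave}
In every consistent assignment, F is a knave.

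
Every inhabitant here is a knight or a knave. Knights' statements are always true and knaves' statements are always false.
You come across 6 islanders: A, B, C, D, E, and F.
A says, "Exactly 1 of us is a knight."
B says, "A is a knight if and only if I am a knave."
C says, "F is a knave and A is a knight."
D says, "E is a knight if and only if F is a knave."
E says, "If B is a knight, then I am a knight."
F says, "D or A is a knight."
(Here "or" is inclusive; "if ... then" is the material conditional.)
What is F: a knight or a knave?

F is a knight.

Consistent assignments: {A=knave, B=knight, C=knave, D=knight, E=knave, F=knight}
In every consistent assignment, F is a knight.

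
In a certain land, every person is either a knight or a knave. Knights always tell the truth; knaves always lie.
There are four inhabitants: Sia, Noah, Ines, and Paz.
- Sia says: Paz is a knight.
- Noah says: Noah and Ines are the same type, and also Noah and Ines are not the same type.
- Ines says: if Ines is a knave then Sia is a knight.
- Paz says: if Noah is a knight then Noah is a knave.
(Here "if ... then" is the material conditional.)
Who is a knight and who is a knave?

Sia is a knight, Noah is a knave, Ines is a knight, and Paz is a knight.

Sia (knight): "Paz is a knight" — true. ✓
Noah is a knave; "Noah and Ines are the same type, and also Noah and Ines are not the same type" is False, as required.
Since Ines is a knight, "if Ines is a knave then Sia is a knight" needs to be true, which holds.
Paz is a knight, so "if Noah is a knight then Noah is a knave" must be true — and it is.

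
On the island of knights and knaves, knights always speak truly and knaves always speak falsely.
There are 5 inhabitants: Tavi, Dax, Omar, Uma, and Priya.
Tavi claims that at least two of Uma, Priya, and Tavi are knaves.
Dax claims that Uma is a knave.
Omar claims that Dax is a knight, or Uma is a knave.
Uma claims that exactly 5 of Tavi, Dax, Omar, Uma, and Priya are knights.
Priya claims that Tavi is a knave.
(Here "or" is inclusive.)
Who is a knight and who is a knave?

Tavi is a knight, so "at least two of Uma, Priya, and Tavi are knaves" must be True — and it is.
Dax (knight): "Uma is a knave" — True. ✓
As a knight, Omar's statement "Dax is a knight, or Uma is a knave" should be True; it is.
Since Uma is a knave, "exactly 5 of Tavi, Dax, Omar, Uma, and Priya are knights" needs to be False, which holds.
Priya is a knave; "Tavi is a knave" is False, as required.

Tavi is a knight, Dax is a knight, Omar is a knight, Uma is a knave, and Priya is a knave.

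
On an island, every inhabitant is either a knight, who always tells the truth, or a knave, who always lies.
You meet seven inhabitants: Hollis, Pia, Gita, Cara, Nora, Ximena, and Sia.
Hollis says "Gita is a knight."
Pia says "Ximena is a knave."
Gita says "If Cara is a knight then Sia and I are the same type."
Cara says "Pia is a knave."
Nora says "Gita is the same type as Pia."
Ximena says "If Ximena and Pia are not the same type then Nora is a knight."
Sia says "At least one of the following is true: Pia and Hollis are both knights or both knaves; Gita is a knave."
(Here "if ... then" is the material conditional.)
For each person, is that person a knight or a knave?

As a knave, Hollis's statement "Gita is a knight" should be False; it is.
Pia is a knave, and the claim "Ximena is a knave" is indeed False.
Gita (knave): "if Cara is a knight then Sia and I are the same type" — False. ✓
Cara (knight): "Pia is a knave" — true. ✓
Nora is a knight; "Gita is the same type as Pia" is true, as required.
As a knight, Ximena's statement "if Ximena and Pia are not the same type then Nora is a knight" should be true; it is.
Sia (knight): "at least one of the following is true: Pia and Hollis are both knights or both knaves; Gita is a knave" — true. ✓

Hollis is a knave, Pia is a knave, Gita is a knave, Cara is a knight, Nora is a knight, Ximena is a knight, and Sia is a knight.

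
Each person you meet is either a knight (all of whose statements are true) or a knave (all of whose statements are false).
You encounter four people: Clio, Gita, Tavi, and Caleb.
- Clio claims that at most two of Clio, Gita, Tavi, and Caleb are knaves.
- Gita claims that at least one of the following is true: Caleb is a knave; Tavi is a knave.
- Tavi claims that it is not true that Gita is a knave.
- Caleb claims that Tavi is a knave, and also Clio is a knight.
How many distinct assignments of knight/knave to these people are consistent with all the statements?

1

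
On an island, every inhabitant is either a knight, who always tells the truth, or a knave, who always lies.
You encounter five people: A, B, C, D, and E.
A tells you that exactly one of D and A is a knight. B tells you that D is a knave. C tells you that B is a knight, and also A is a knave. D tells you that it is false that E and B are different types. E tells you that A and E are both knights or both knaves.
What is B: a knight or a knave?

B is a knight.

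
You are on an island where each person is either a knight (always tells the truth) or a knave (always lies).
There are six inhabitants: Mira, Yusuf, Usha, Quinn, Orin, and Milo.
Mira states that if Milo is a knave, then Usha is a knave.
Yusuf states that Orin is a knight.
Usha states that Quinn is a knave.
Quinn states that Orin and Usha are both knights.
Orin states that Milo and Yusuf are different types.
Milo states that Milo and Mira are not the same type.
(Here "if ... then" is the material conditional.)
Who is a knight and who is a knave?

Mira is a knave, Yusuf is a knave, Usha is a knight, Quinn is a knave, Orin is a knave, and Milo is a knave.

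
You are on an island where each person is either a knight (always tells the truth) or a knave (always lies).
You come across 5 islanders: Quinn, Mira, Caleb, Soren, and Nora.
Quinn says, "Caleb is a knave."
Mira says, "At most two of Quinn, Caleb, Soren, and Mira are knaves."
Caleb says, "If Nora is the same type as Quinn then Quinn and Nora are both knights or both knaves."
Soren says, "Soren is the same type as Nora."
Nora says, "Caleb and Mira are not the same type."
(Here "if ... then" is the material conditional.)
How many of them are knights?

2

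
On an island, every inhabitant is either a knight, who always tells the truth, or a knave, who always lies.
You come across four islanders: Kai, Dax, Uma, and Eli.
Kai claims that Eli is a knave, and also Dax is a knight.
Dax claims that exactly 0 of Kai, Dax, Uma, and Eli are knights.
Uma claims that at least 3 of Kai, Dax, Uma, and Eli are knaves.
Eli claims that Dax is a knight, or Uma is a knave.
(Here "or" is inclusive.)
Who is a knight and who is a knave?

Kai is a knave; "Eli is a knave, and also Dax is a knight" is false, as required.
Since Dax is a knave, "exactly 0 of Kai, Dax, Uma, and Eli are knights" needs to be false, which holds.
Uma is a knight, so "at least 3 of Kai, Dax, Uma, and Eli are knaves" must be True — and it is.
Since Eli is a knave, "Dax is a knight, or Uma is a knave" needs to be false, which holds.

Kai is a knave, Dax is a knave, Uma is a knight, and Eli is a knave.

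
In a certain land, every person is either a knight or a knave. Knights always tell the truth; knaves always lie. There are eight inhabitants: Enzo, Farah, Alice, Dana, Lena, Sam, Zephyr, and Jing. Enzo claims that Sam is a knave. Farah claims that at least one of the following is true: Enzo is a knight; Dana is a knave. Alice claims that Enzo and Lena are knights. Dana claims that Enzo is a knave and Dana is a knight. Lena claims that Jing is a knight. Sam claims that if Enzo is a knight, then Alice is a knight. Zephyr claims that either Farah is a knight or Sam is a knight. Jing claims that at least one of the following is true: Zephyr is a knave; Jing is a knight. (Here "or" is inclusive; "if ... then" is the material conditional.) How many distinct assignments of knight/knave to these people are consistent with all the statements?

5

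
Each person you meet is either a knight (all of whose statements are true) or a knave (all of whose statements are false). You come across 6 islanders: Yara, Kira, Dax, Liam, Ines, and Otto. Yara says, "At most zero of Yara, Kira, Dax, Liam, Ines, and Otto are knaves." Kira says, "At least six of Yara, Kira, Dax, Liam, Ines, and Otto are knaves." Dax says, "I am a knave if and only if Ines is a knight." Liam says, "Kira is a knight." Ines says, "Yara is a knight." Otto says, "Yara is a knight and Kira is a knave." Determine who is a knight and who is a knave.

Since Yara is a knave, "at most zero of Yara, Kira, Dax, Liam, Ines, and Otto are knaves" needs to be False, which holds.
Kira is a knave; "at least six of Yara, Kira, Dax, Liam, Ines, and Otto are knaves" is False, as required.
Dax (knight): "I am a knave if and only if Ines is a knight" — true. ✓
Liam (knave): "Kira is a knight" — False. ✓
Ines is a knave; "Yara is a knight" is False, as required.
Since Otto is a knave, "Yara is a knight and Kira is a knave" needs to be False, which holds.

Yara is a knave, Kira is a knave, Dax is a knight, Liam is a knave, Ines is a knave, and Otto is a knave.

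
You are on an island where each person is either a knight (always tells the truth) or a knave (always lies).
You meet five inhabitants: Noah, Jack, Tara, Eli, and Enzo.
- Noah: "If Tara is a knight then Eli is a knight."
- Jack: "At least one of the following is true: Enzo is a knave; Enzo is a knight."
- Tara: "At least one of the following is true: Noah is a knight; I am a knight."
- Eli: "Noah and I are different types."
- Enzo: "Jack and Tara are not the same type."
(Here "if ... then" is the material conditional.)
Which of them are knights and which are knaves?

Noah (knave): "if Tara is a knight then Eli is a knight" — false. ✓
Jack is a knight, and the claim "at least one of the following is true: Enzo is a knave; Enzo is a knight" is indeed true.
As a knight, Tara's statement "at least one of the following is true: Noah is a knight; I am a knight" should be true; it is.
Since Eli is a knave, "Noah and I are different types" needs to be false, which holds.
Enzo is a knave, and the claim "Jack and Tara are not the same type" is indeed false.

Noah is a knave, Jack is a knight, Tara is a knight, Eli is a knave, and Enzo is a knave.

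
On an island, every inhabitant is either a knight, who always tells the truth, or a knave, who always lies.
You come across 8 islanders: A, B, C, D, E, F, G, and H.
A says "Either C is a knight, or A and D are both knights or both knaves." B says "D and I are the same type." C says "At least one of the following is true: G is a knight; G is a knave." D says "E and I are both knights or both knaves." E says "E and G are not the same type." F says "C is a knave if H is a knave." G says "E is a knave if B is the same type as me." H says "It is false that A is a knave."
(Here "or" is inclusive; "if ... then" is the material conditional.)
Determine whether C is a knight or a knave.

C is a knight.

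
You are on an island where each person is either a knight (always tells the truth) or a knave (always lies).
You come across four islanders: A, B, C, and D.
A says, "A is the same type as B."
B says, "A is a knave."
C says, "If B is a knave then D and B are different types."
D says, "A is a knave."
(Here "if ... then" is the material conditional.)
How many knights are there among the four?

3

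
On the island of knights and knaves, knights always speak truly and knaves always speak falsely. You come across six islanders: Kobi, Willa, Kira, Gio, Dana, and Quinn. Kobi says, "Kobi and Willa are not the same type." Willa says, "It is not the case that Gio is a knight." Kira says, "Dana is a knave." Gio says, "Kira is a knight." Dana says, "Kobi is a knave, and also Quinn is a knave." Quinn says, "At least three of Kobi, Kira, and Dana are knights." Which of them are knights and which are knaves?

Kobi is a knight, Willa is a knave, Kira is a knight, Gio is a knight, Dana is a knave, and Quinn is a knave.

Kobi (knight): "Kobi and Willa are not the same type" — True. ✓
Since Willa is a knave, "it is not the case that Gio is a knight" needs to be false, which holds.
As a knight, Kira's statement "Dana is a knave" should be True; it is.
Gio is a knight; "Kira is a knight" is True, as required.
Since Dana is a knave, "Kobi is a knave, and also Quinn is a knave" needs to be false, which holds.
Quinn (knave): "at least three of Kobi, Kira, and Dana are knights" — false. ✓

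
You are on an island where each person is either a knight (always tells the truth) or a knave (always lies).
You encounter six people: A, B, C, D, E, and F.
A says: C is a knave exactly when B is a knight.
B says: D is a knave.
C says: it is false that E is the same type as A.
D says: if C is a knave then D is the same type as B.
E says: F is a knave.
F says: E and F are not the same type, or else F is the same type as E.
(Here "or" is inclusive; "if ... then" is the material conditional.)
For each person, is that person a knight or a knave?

Since A is a knight, "C is a knave exactly when B is a knight" needs to be true, which holds.
B is a knave, and the claim "D is a knave" is indeed False.
As a knight, C's statement "it is false that E is the same type as A" should be true; it is.
Since D is a knight, "if C is a knave then D is the same type as B" needs to be true, which holds.
E (knave): "F is a knave" — False. ✓
F is a knight, so "E and F are not the same type, or else F is the same type as E" must be true — and it is.

A is a knight, B is a knave, C is a knight, D is a knight, E is a knave, and F is a knight.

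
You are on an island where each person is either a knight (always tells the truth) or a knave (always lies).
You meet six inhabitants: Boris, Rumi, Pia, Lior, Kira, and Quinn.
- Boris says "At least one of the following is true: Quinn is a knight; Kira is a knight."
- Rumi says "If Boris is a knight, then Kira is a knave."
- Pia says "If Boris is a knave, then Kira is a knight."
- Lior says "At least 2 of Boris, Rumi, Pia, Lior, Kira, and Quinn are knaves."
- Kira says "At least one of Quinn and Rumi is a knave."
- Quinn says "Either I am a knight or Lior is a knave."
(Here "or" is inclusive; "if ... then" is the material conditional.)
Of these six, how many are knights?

The unique consistent assignment is Boris=knight, Rumi=knave, Pia=knight, Lior=knight, Kira=knight, Quinn=knave.
That has 4 knights.

4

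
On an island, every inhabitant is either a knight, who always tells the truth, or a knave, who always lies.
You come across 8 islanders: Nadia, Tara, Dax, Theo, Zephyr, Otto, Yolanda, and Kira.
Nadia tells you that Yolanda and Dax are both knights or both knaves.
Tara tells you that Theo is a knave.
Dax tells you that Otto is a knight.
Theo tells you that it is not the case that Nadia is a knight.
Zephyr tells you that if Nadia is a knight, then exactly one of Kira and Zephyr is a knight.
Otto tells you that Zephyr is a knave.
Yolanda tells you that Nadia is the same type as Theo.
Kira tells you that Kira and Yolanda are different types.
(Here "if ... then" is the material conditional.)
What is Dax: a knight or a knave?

Consistent assignments: {Nadia=knight, Tara=knight, Dax=knave, Theo=knave, Zephyr=knight, Otto=knave, Yolanda=knave, Kira=knave}
In every consistent assignment, Dax is a knave.

Dax is a knave.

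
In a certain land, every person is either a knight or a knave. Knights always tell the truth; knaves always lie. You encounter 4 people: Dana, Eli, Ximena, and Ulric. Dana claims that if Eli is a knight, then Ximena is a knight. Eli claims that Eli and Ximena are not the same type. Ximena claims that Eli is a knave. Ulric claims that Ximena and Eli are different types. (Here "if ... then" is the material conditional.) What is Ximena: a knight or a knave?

Consistent assignments: {Dana=knave, Eli=knight, Ximena=knave, Ulric=knight}
In every consistent assignment, Ximena is a knave.

Ximena is a knave.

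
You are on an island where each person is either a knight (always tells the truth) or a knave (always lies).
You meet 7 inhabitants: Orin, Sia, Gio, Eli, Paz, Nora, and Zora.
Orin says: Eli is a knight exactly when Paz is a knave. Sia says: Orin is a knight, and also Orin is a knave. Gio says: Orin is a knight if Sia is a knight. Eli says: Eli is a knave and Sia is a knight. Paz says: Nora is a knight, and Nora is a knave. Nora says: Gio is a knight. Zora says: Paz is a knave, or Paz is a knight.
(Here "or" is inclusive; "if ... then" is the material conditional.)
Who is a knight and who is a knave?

Orin is a knave, so "Eli is a knight exactly when Paz is a knave" must be false — and it is.
Sia is a knave, so "Orin is a knight, and also Orin is a knave" must be false — and it is.
As a knight, Gio's statement "Orin is a knight if Sia is a knight" should be true; it is.
Since Eli is a knave, "Eli is a knave and Sia is a knight" needs to be false, which holds.
Since Paz is a knave, "Nora is a knight, and Nora is a knave" needs to be false, which holds.
Nora is a knight; "Gio is a knight" is true, as required.
Zora (knight): "Paz is a knave, or Paz is a knight" — true. ✓

Orin is a knave, Sia is a knave, Gio is a knight, Eli is a knave, Paz is a knave, Nora is a knight, and Zora is a knight.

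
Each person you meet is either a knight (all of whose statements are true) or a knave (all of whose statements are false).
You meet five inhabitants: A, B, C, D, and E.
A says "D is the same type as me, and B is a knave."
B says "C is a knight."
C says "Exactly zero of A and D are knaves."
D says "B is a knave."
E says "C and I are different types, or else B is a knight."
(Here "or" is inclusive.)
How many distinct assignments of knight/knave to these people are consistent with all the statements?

2

Consistent assignments:
  A=knave, B=knave, C=knave, D=knight, E=knight
  A=knave, B=knave, C=knave, D=knight, E=knave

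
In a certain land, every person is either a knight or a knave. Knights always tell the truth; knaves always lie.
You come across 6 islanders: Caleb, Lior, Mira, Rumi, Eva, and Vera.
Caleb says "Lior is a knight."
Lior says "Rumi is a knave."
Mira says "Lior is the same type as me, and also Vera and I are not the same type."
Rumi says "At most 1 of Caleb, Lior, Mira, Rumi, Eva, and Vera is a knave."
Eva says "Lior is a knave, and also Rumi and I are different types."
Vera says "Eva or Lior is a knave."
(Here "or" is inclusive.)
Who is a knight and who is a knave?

Caleb is a knight, and the claim "Lior is a knight" is indeed True.
Since Lior is a knight, "Rumi is a knave" needs to be True, which holds.
Mira (knave): "Lior is the same type as me, and also Vera and I are not the same type" — false. ✓
Rumi is a knave, so "at most 1 of Caleb, Lior, Mira, Rumi, Eva, and Vera is a knave" must be false — and it is.
Eva is a knave, so "Lior is a knave, and also Rumi and I are different types" must be false — and it is.
Vera is a knight; "Eva or Lior is a knave" is True, as required.

Caleb is a knight, Lior is a knight, Mira is a knave, Rumi is a knave, Eva is a knave, and Vera is a knight.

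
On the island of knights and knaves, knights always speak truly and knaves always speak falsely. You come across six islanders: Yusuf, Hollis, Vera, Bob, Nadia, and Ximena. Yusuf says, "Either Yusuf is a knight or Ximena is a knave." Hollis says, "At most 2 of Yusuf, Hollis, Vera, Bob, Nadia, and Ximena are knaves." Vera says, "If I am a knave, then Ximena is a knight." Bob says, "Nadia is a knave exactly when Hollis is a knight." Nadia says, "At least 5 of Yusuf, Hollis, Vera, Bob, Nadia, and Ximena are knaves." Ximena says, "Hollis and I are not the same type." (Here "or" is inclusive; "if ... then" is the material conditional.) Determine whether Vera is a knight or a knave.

Vera is a knight.

Consistent assignments: {Yusuf=knight, Hollis=knave, Vera=knight, Bob=knave, Nadia=knave, Ximena=knight}; {Yusuf=knight, Hollis=knave, Vera=knight, Bob=knave, Nadia=knave, Ximena=knave}; {Yusuf=knave, Hollis=knave, Vera=knight, Bob=knave, Nadia=knave, Ximena=knight}
In every consistent assignment, Vera is a knight.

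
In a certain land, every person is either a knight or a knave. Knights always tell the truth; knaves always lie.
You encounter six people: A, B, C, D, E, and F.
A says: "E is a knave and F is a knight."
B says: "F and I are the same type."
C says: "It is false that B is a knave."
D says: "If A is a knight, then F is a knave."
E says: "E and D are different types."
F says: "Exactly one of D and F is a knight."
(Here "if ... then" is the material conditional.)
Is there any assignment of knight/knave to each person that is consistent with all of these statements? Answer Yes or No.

Yes

One consistent assignment: A=knight, B=knight, C=knight, D=knave, E=knave, F=knight.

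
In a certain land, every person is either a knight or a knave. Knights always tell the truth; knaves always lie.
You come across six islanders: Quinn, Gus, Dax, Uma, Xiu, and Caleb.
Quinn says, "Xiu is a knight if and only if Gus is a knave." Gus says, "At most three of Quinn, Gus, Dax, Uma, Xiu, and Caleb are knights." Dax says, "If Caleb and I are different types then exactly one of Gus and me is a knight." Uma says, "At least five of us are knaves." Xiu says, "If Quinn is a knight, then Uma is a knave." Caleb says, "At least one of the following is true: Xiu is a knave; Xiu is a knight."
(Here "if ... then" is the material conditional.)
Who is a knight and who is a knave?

Quinn is a knight, Gus is a knave, Dax is a knight, Uma is a knave, Xiu is a knight, and Caleb is a knight.

As a knight, Quinn's statement "Xiu is a knight if and only if Gus is a knave" should be true; it is.
As a knave, Gus's statement "at most three of Quinn, Gus, Dax, Uma, Xiu, and Caleb are knights" should be False; it is.
Dax is a knight; "if Caleb and I are different types then exactly one of Gus and me is a knight" is true, as required.
Uma is a knave; "at least five of us are knaves" is False, as required.
Xiu is a knight, and the claim "if Quinn is a knight, then Uma is a knave" is indeed true.
Caleb is a knight, and the claim "at least one of the following is true: Xiu is a knave; Xiu is a knight" is indeed true.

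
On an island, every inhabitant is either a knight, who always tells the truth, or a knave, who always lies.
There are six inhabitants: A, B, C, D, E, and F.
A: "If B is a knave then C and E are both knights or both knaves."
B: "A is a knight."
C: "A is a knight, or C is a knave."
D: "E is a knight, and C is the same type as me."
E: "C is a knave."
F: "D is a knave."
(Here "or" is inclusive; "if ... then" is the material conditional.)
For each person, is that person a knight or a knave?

A is a knight, B is a knight, C is a knight, D is a knave, E is a knave, and F is a knight.

Since A is a knight, "if B is a knave then C and E are both knights or both knaves" needs to be true, which holds.
B (knight): "A is a knight" — true. ✓
C is a knight, and the claim "A is a knight, or C is a knave" is indeed true.
As a knave, D's statement "E is a knight, and C is the same type as me" should be false; it is.
E (knave): "C is a knave" — false. ✓
F is a knight; "D is a knave" is true, as required.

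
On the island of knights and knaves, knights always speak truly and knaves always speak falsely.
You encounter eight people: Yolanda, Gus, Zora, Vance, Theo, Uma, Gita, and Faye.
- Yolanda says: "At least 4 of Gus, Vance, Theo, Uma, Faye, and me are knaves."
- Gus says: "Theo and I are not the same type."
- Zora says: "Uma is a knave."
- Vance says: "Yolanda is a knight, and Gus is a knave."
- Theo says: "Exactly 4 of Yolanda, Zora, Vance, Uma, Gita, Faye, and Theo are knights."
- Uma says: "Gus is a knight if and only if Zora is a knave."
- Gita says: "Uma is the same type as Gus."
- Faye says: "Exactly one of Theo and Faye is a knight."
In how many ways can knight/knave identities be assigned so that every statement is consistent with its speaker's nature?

2

Consistent assignments:
  Yolanda=knight, Gus=knight, Zora=knight, Vance=knave, Theo=knave, Uma=knave, Gita=knave, Faye=knave
  Yolanda=knave, Gus=knight, Zora=knave, Vance=knave, Theo=knave, Uma=knight, Gita=knight, Faye=knight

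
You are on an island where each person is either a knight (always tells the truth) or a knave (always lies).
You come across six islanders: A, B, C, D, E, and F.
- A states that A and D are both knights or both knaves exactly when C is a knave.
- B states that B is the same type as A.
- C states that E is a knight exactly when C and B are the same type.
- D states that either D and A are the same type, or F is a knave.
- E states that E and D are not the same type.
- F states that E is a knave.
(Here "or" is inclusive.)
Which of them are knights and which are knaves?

Knights: A, C, and F. Knaves: B, D, and E.

As a knight, A's statement "A and D are both knights or both knaves exactly when C is a knave" should be True; it is.
B (knave): "B is the same type as A" — False. ✓
C (knight): "E is a knight exactly when C and B are the same type" — True. ✓
D is a knave, and the claim "either D and A are the same type, or F is a knave" is indeed False.
E is a knave, and the claim "E and D are not the same type" is indeed False.
F is a knight, and the claim "E is a knave" is indeed True.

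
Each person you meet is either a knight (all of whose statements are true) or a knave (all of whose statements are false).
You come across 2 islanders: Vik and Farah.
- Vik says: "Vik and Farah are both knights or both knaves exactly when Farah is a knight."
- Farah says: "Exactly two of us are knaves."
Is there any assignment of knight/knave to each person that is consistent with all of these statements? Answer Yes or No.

Yes

One consistent assignment: Vik=knight, Farah=knave.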